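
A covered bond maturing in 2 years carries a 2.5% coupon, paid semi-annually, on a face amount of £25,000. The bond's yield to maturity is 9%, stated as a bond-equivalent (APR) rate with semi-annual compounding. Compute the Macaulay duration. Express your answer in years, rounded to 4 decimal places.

1.9605 years

Periodic yield y = 0.045. Discount each cash flow and weight by its period:
  t   CF        PV=CF/(1+0.045)^t    t·PV
  1       312.50       299.0431       299.0431
  2       312.50       286.1656       572.3312
  3       312.50       273.8427       821.5281
  4    25,312.50    21,226.0840    84,904.3360
  Σ                 22,085.1354    86,597.2384
Price P = Σ PV = 22,085.1354.
Macaulay duration = Σ(t·PV) / P = 86,597.2384 / 22,085.1354 = 3.92106 half-year periods.
In years: 3.92106 / 2 = 1.96053 years.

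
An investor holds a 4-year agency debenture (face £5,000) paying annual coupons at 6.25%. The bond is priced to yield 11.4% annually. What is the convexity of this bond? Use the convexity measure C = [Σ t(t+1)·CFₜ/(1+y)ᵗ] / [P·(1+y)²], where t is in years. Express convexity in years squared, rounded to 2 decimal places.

With y = 0.114:
  t   CF        PV=CF/(1+0.114)^t    t·PV        t(t+1)·PV
  1       312.50       280.5206       280.5206         561.0413
  2       312.50       251.8139       503.6277       1,510.8832
  3       312.50       226.0448       678.1343       2,712.5372
  4     5,312.50     3,449.5161    13,798.0645      68,990.3225
  Σ                  4,207.8954    15,260.3472      73,774.7842
P = 4,207.8954.
Convexity = Σ t(t+1)·PV / [P·(1+y)²] = 73,774.7842 / (4,207.8954 × 1.240996) = 14.12774.

14.13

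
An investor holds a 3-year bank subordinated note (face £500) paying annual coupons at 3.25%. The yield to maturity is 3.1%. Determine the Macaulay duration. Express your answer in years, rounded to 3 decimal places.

Periodic yield y = 0.031. Discount each cash flow and weight by its year:
  t   CF        PV=CF/(1+0.031)^t    t·PV
  1        16.25        15.7614        15.7614
  2        16.25        15.2875        30.5750
  3       516.25       471.0685     1,413.2055
  Σ                    502.1174     1,459.5419
Price P = Σ PV = 502.1174.
Macaulay duration = Σ(t·PV) / P = 1,459.5419 / 502.1174 = 2.90677 years.

2.907 years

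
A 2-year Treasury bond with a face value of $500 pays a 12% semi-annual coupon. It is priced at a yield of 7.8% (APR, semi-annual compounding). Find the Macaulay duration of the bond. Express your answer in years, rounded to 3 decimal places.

Periodic yield y = 0.039. Discount each cash flow and weight by its period:
  t   CF        PV=CF/(1+0.039)^t    t·PV
  1        30.00        28.8739        28.8739
  2        30.00        27.7901        55.5802
  3        30.00        26.7470        80.2409
  4       530.00       454.7929     1,819.1716
  Σ                    538.2039     1,983.8667
Price P = Σ PV = 538.2039.
Macaulay duration = Σ(t·PV) / P = 1,983.8667 / 538.2039 = 3.68609 half-year periods.
In years: 3.68609 / 2 = 1.84304 years.

1.843 years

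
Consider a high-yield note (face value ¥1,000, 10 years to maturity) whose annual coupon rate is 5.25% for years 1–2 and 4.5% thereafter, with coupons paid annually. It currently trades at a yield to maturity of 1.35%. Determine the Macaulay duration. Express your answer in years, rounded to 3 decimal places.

8.429 years

Periodic yield y = 0.0135. Discount each cash flow and weight by its year:
  t   CF        PV=CF/(1+0.0135)^t    t·PV
  1        52.50        51.8007        51.8007
  2        52.50        51.1107       102.2214
  3        45.00        43.2256       129.6769
  4        45.00        42.6498       170.5994
  5        45.00        42.0817       210.4087
  6        45.00        41.5212       249.1273
  7        45.00        40.9681       286.7770
  8        45.00        40.4224       323.3795
  9        45.00        39.8840       358.9560
  10    1,045.00       913.8581     9,138.5809
  Σ                  1,307.5225    11,021.5277
Price P = Σ PV = 1,307.5225.
Macaulay duration = Σ(t·PV) / P = 11,021.5277 / 1,307.5225 = 8.42932 years.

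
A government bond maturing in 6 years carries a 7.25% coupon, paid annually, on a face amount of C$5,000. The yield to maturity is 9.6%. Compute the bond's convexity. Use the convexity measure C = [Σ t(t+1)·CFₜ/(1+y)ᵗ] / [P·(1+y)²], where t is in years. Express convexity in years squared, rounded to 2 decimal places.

27.42

With y = 0.096:
  t   CF        PV=CF/(1+0.096)^t    t·PV        t(t+1)·PV
  1       362.50       330.7482       330.7482         661.4964
  2       362.50       301.7775       603.5551       1,810.6652
  3       362.50       275.3445       826.0334       3,304.1336
  4       362.50       251.2267     1,004.9068       5,024.5340
  5       362.50       229.2214     1,146.1072       6,876.6433
  6     5,362.50     3,093.8837    18,563.3020     129,943.1142
  Σ                  4,482.2020    22,474.6527     147,620.5865
P = 4,482.2020.
Convexity = Σ t(t+1)·PV / [P·(1+y)²] = 147,620.5865 / (4,482.2020 × 1.201216) = 27.41791.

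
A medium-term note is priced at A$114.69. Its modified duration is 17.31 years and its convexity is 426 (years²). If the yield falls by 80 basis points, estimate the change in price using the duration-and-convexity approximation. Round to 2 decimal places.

Duration effect: -D_mod·Δy = -17.31 × (-0.008) = +0.138480
Convexity effect: ½·C·(Δy)² = 0.5 × 426 × (-0.008)² = +0.0136320
ΔP/P ≈ +0.138480 + 0.0136320 = +0.152112
ΔP ≈ 114.69 × (+0.152112) = +17.44572528.

+A$17.45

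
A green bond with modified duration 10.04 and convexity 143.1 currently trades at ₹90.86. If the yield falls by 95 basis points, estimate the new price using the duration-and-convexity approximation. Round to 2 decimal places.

Duration effect: -D_mod·Δy = -10.04 × (-0.0095) = +0.095380
Convexity effect: ½·C·(Δy)² = 0.5 × 143.1 × (-0.0095)² = +0.0064573875
ΔP/P ≈ +0.095380 + 0.0064573875 = +0.1018373875
New price ≈ 90.86 × (1 + 0.1018373875) = 100.11294502825.

₹100.11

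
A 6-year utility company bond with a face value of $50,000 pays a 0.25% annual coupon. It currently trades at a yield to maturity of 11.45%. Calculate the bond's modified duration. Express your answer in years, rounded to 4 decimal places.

Periodic yield y = 0.1145. First find Macaulay duration:
  t   CF        PV=CF/(1+0.1145)^t    t·PV
  1       125.00       112.1579       112.1579
  2       125.00       100.6352       201.2704
  3       125.00        90.2963       270.8888
  4       125.00        81.0195       324.0781
  5       125.00        72.6959       363.4793
  6    50,125.00    26,156.1578   156,936.9468
  Σ                 26,612.9626   158,208.8213
P = 26,612.9626; Macaulay duration = 158,208.8213 / 26,612.9626 = 5.94480 years.
Modified duration = D_Mac / (1 + y) = 5.94480 / 1.1145 = 5.33405 years.

5.3341 years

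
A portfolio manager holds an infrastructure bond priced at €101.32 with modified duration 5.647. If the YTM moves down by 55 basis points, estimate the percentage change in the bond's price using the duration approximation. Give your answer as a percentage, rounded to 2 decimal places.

+3.11%

Duration approximation: ΔP/P ≈ -D_mod · Δy = -5.647 × (-0.0055) = +0.0310585.
As a percentage: +3.10585%.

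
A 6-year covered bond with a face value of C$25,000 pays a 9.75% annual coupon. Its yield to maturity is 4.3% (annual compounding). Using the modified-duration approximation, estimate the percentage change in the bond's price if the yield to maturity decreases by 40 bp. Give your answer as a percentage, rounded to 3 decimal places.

Periodic yield y = 0.043. Modified duration first:
  t   CF        PV=CF/(1+0.043)^t    t·PV
  1     2,437.50     2,337.0086     2,337.0086
  2     2,437.50     2,240.6602     4,481.3205
  3     2,437.50     2,148.2840     6,444.8521
  4     2,437.50     2,059.7162     8,238.8649
  5     2,437.50     1,974.7998     9,873.9992
  6    27,437.50    21,312.7106   127,876.2634
  Σ                 32,073.1795   159,252.3086
P = 32,073.1795; D_Mac = 4.96528 yrs; D_mod = 4.96528/(1+0.043) = 4.76058 yrs.
ΔP/P ≈ -D_mod · Δy = -4.76058 × (-0.004) = +0.019042 = +1.9042%.

+1.904%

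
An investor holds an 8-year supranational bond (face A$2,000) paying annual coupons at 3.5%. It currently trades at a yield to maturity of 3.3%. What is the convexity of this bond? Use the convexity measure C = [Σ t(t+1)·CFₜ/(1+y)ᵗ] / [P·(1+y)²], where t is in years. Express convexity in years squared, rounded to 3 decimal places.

With y = 0.033:
  t   CF        PV=CF/(1+0.033)^t    t·PV        t(t+1)·PV
  1        70.00        67.7638        67.7638         135.5276
  2        70.00        65.5990       131.1981         393.5942
  3        70.00        63.5034       190.5102         762.0410
  4        70.00        61.4747       245.8990       1,229.4950
  5        70.00        59.5109       297.5544       1,785.3266
  6        70.00        57.6098       345.6586       2,419.6102
  7        70.00        55.7694       390.3856       3,123.0851
  8     2,070.00     1,596.4958    12,771.9662     114,947.6957
  Σ                  2,027.7268    14,440.9359     124,796.3753
P = 2,027.7268.
Convexity = Σ t(t+1)·PV / [P·(1+y)²] = 124,796.3753 / (2,027.7268 × 1.067089) = 57.67557.

57.676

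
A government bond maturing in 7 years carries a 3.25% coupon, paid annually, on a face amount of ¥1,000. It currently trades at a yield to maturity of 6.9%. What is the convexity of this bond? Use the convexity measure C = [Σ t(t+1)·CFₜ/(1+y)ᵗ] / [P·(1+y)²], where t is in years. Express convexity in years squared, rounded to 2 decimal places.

With y = 0.069:
  t   CF        PV=CF/(1+0.069)^t    t·PV        t(t+1)·PV
  1        32.50        30.4022        30.4022          60.8045
  2        32.50        28.4399        56.8798         170.6394
  3        32.50        26.6042        79.8126         319.2504
  4        32.50        24.8870        99.5480         497.7400
  5        32.50        23.2806       116.4032         698.4191
  6        32.50        21.7780       130.6677         914.6742
  7     1,032.50       647.2113     4,530.4794      36,243.8355
  Σ                    802.6033     5,044.1930      38,905.3630
P = 802.6033.
Convexity = Σ t(t+1)·PV / [P·(1+y)²] = 38,905.3630 / (802.6033 × 1.142761) = 42.41829.

42.42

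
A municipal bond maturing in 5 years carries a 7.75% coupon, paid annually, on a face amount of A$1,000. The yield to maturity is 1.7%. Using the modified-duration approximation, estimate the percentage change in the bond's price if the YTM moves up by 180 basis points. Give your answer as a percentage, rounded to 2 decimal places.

-7.82%

Periodic yield y = 0.017. Modified duration first:
  t   CF        PV=CF/(1+0.017)^t    t·PV
  1        77.50        76.2045        76.2045
  2        77.50        74.9307       149.8614
  3        77.50        73.6782       221.0345
  4        77.50        72.4466       289.7863
  5     1,077.50       990.4043     4,952.0215
  Σ                  1,287.6643     5,688.9082
P = 1,287.6643; D_Mac = 4.41801 yrs; D_mod = 4.41801/(1+0.017) = 4.34416 yrs.
ΔP/P ≈ -D_mod · Δy = -4.34416 × (+0.018) = -0.078195 = -7.8195%.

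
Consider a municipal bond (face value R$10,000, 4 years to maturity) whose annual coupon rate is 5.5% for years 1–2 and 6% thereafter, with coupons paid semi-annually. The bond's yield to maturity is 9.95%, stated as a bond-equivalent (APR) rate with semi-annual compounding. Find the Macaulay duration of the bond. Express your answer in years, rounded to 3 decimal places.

3.607 years

Periodic yield y = 0.04975. Discount each cash flow and weight by its period:
  t   CF        PV=CF/(1+0.04975)^t    t·PV
  1       275.00       261.9671       261.9671
  2       275.00       249.5519       499.1039
  3       275.00       237.7251       713.1753
  4       275.00       226.4588       905.8351
  5       300.00       235.3379     1,176.6894
  6       300.00       224.1847     1,345.1082
  7       300.00       213.5601     1,494.9205
  8    10,300.00     6,984.7386    55,877.9089
  Σ                  8,633.5242    62,274.7084
Price P = Σ PV = 8,633.5242.
Macaulay duration = Σ(t·PV) / P = 62,274.7084 / 8,633.5242 = 7.21313 half-year periods.
In years: 7.21313 / 2 = 3.60656 years.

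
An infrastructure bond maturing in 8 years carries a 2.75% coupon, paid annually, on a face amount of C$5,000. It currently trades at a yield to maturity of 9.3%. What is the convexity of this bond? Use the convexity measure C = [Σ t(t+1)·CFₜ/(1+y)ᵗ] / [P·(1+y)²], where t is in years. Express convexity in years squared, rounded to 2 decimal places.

51.13

With y = 0.093:
  t   CF        PV=CF/(1+0.093)^t    t·PV        t(t+1)·PV
  1       137.50       125.8005       125.8005         251.6011
  2       137.50       115.0966       230.1931         690.5794
  3       137.50       105.3034       315.9101       1,263.6403
  4       137.50        96.3434       385.3737       1,926.8684
  5       137.50        88.1459       440.7293       2,644.3756
  6       137.50        80.6458       483.8748       3,387.1234
  7       137.50        73.7839       516.4872       4,131.8980
  8     5,137.50     2,522.2640    20,178.1119     181,603.0072
  Σ                  3,207.3834    22,676.4806     195,899.0933
P = 3,207.3834.
Convexity = Σ t(t+1)·PV / [P·(1+y)²] = 195,899.0933 / (3,207.3834 × 1.194649) = 51.12593.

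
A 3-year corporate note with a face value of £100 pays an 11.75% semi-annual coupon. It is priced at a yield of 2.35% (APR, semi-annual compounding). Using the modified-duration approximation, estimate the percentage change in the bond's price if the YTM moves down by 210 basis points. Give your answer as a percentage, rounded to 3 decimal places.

Periodic yield y = 0.01175. Modified duration first:
  t   CF        PV=CF/(1+0.01175)^t    t·PV
  1        5.875         5.8068         5.8068
  2        5.875         5.7393        11.4787
  3        5.875         5.6727        17.0180
  4        5.875         5.6068        22.4272
  5        5.875         5.5417        27.7084
  6      105.875        98.7084       592.2504
  Σ                    127.0757       676.6895
P = 127.0757; D_Mac = 5.32509 half-year periods = 2.66255 yrs; D_mod = 2.66255/(1+0.01175) = 2.63162 yrs.
ΔP/P ≈ -D_mod · Δy = -2.63162 × (-0.021) = +0.055264 = +5.5264%.

+5.526%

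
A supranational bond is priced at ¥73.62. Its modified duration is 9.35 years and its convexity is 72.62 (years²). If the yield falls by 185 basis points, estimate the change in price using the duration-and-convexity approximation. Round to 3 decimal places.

Duration effect: -D_mod·Δy = -9.35 × (-0.0185) = +0.172975
Convexity effect: ½·C·(Δy)² = 0.5 × 72.62 × (-0.0185)² = +0.0124270975
ΔP/P ≈ +0.172975 + 0.0124270975 = +0.1854020975
ΔP ≈ 73.62 × (+0.1854020975) = +13.64930241795.

+¥13.649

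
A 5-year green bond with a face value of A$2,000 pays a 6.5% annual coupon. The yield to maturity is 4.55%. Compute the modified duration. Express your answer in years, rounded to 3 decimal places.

4.258 years

Periodic yield y = 0.0455. First find Macaulay duration:
  t   CF        PV=CF/(1+0.0455)^t    t·PV
  1       130.00       124.3424       124.3424
  2       130.00       118.9311       237.8621
  3       130.00       113.7552       341.2656
  4       130.00       108.8046       435.2183
  5     2,130.00     1,705.1375     8,525.6877
  Σ                  2,170.9708     9,664.3762
P = 2,170.9708; Macaulay duration = 9,664.3762 / 2,170.9708 = 4.45164 years.
Modified duration = D_Mac / (1 + y) = 4.45164 / 1.0455 = 4.25790 years.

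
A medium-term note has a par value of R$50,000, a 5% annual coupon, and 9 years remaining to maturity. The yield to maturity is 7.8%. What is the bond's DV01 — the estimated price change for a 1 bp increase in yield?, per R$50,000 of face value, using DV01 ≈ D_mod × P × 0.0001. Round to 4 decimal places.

Periodic yield y = 0.078.
  t   CF        PV=CF/(1+0.078)^t    t·PV
  1     2,500.00     2,319.1095     2,319.1095
  2     2,500.00     2,151.3075     4,302.6150
  3     2,500.00     1,995.6470     5,986.9410
  4     2,500.00     1,851.2495     7,404.9982
  5     2,500.00     1,717.3001     8,586.5007
  6     2,500.00     1,593.0428     9,558.2568
  7     2,500.00     1,477.7763    10,344.4338
  8     2,500.00     1,370.8500    10,966.7996
  9    52,500.00    26,704.8692   240,343.8231
  Σ                 41,181.1519   299,813.4776
P = 41,181.1519; D_Mac = 7.28036 yrs; D_mod = 6.75358 yrs.
DV01 ≈ 6.75358 × 41,181.1519 × 0.0001 = 27.812011.

R$27.8120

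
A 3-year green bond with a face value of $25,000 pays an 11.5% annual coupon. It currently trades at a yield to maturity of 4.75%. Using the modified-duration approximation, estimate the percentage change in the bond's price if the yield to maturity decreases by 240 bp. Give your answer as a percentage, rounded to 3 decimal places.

Periodic yield y = 0.0475. Modified duration first:
  t   CF        PV=CF/(1+0.0475)^t    t·PV
  1     2,875.00     2,744.6301     2,744.6301
  2     2,875.00     2,620.1719     5,240.3438
  3    27,875.00    24,252.2916    72,756.8748
  Σ                 29,617.0936    80,741.8486
P = 29,617.0936; D_Mac = 2.72619 yrs; D_mod = 2.72619/(1+0.0475) = 2.60257 yrs.
ΔP/P ≈ -D_mod · Δy = -2.60257 × (-0.024) = +0.062462 = +6.2462%.

+6.246%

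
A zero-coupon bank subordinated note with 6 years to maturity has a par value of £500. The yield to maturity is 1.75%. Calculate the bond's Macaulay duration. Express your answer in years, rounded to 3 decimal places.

A zero-coupon bond has a single cash flow at maturity, so its Macaulay duration equals its maturity: 6 years.

6.000 years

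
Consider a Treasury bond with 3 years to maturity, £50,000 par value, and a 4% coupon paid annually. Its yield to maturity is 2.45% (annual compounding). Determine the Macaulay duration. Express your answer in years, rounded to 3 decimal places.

Periodic yield y = 0.0245. Discount each cash flow and weight by its year:
  t   CF        PV=CF/(1+0.0245)^t    t·PV
  1     2,000.00     1,952.1718     1,952.1718
  2     2,000.00     1,905.4874     3,810.9747
  3    52,000.00    48,357.9025   145,073.7075
  Σ                 52,215.5617   150,836.8540
Price P = Σ PV = 52,215.5617.
Macaulay duration = Σ(t·PV) / P = 150,836.8540 / 52,215.5617 = 2.88873 years.

2.889 years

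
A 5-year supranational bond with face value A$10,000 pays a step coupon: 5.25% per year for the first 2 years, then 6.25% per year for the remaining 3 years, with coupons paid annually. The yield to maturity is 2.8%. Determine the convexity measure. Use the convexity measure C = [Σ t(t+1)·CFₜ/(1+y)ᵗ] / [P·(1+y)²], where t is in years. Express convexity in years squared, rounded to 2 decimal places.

With y = 0.028:
  t   CF        PV=CF/(1+0.028)^t    t·PV        t(t+1)·PV
  1       525.00       510.7004       510.7004       1,021.4008
  2       525.00       496.7903       993.5805       2,980.7416
  3       625.00       575.3083     1,725.9250       6,903.7001
  4       625.00       559.6385     2,238.5539      11,192.7694
  5    10,625.00     9,254.7217    46,273.6087     277,641.6522
  Σ                 11,397.1592    51,742.3685     299,740.2640
P = 11,397.1592.
Convexity = Σ t(t+1)·PV / [P·(1+y)²] = 299,740.2640 / (11,397.1592 × 1.056784) = 24.88641.

24.89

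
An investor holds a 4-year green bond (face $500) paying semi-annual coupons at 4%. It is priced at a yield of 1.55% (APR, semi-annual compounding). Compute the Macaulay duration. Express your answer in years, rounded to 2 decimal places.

3.75 years

Periodic yield y = 0.00775. Discount each cash flow and weight by its period:
  t   CF        PV=CF/(1+0.00775)^t    t·PV
  1        10.00         9.9231         9.9231
  2        10.00         9.8468        19.6936
  3        10.00         9.7711        29.3132
  4        10.00         9.6959        38.7837
  5        10.00         9.6213        48.1067
  6        10.00         9.5474        57.2841
  7        10.00         9.4739        66.3175
  8       510.00       479.4549     3,835.6388
  Σ                    547.3343     4,105.0608
Price P = Σ PV = 547.3343.
Macaulay duration = Σ(t·PV) / P = 4,105.0608 / 547.3343 = 7.50010 half-year periods.
In years: 7.50010 / 2 = 3.75005 years.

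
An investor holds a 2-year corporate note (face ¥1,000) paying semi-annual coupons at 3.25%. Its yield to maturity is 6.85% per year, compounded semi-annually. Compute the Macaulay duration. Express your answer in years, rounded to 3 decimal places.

1.951 years

Periodic yield y = 0.03425. Discount each cash flow and weight by its period:
  t   CF        PV=CF/(1+0.03425)^t    t·PV
  1        16.25        15.7119        15.7119
  2        16.25        15.1916        30.3831
  3        16.25        14.6885        44.0654
  4     1,016.25       888.1748     3,552.6991
  Σ                    933.7667     3,642.8596
Price P = Σ PV = 933.7667.
Macaulay duration = Σ(t·PV) / P = 3,642.8596 / 933.7667 = 3.90125 half-year periods.
In years: 3.90125 / 2 = 1.95063 years.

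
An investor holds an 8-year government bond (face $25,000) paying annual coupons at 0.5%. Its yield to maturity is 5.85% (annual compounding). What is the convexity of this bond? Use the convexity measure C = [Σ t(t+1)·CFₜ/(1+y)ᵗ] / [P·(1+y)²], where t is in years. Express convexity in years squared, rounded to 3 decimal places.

62.380

With y = 0.0585:
  t   CF        PV=CF/(1+0.0585)^t    t·PV        t(t+1)·PV
  1       125.00       118.0916       118.0916         236.1833
  2       125.00       111.5651       223.1302         669.3905
  3       125.00       105.3992       316.1977       1,264.7907
  4       125.00        99.5741       398.2966       1,991.4828
  5       125.00        94.0710       470.3549       2,822.1296
  6       125.00        88.8720       533.2319       3,732.6230
  7       125.00        83.9603       587.7221       4,701.7767
  8    25,125.00    15,943.3350   127,546.6800   1,147,920.1201
  Σ                 16,644.8684   130,193.7049   1,163,338.4967
P = 16,644.8684.
Convexity = Σ t(t+1)·PV / [P·(1+y)²] = 1,163,338.4967 / (16,644.8684 × 1.120422) = 62.37980.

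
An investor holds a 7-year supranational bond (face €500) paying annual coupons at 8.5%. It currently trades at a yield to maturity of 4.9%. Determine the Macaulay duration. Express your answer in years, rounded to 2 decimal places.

5.70 years

Periodic yield y = 0.049. Discount each cash flow and weight by its year:
  t   CF        PV=CF/(1+0.049)^t    t·PV
  1        42.50        40.5148        40.5148
  2        42.50        38.6223        77.2446
  3        42.50        36.8182       110.4546
  4        42.50        35.0984       140.3935
  5        42.50        33.4589       167.2944
  6        42.50        31.8960       191.3759
  7       542.50       388.1247     2,716.8732
  Σ                    604.5332     3,444.1509
Price P = Σ PV = 604.5332.
Macaulay duration = Σ(t·PV) / P = 3,444.1509 / 604.5332 = 5.69721 years.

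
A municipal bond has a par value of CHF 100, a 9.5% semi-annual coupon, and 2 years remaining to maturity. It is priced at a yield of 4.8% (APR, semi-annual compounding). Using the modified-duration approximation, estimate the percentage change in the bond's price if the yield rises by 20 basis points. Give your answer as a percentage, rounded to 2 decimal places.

-0.37%

Periodic yield y = 0.024. Modified duration first:
  t   CF        PV=CF/(1+0.024)^t    t·PV
  1         4.75         4.6387         4.6387
  2         4.75         4.5300         9.0599
  3         4.75         4.4238        13.2713
  4       104.75        95.2696       381.0783
  Σ                    108.8620       408.0482
P = 108.8620; D_Mac = 3.74831 half-year periods = 1.87415 yrs; D_mod = 1.87415/(1+0.024) = 1.83023 yrs.
ΔP/P ≈ -D_mod · Δy = -1.83023 × (+0.002) = -0.003660 = -0.3660%.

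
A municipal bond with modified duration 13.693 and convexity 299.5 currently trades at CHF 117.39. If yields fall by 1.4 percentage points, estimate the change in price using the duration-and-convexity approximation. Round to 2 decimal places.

Duration effect: -D_mod·Δy = -13.693 × (-0.014) = +0.191702
Convexity effect: ½·C·(Δy)² = 0.5 × 299.5 × (-0.014)² = +0.0293510
ΔP/P ≈ +0.191702 + 0.0293510 = +0.221053
ΔP ≈ 117.39 × (+0.221053) = +25.94941167.

+CHF 25.95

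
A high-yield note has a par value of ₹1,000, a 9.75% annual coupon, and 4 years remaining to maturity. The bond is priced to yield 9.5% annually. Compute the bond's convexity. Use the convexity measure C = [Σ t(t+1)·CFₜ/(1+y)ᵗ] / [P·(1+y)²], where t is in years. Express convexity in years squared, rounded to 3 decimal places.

13.921

With y = 0.095:
  t   CF        PV=CF/(1+0.095)^t    t·PV        t(t+1)·PV
  1        97.50        89.0411        89.0411         178.0822
  2        97.50        81.3161       162.6321         487.8964
  3        97.50        74.2613       222.7838         891.1350
  4     1,097.50       763.3928     3,053.5711      15,267.8557
  Σ                  1,008.0112     3,528.0281      16,824.9694
P = 1,008.0112.
Convexity = Σ t(t+1)·PV / [P·(1+y)²] = 16,824.9694 / (1,008.0112 × 1.199025) = 13.92069.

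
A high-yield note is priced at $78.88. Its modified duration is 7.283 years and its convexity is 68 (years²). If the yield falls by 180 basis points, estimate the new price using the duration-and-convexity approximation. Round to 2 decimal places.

Duration effect: -D_mod·Δy = -7.283 × (-0.018) = +0.131094
Convexity effect: ½·C·(Δy)² = 0.5 × 68 × (-0.018)² = +0.0110160
ΔP/P ≈ +0.131094 + 0.0110160 = +0.142110
New price ≈ 78.88 × (1 + 0.142110) = 90.0896368.

$90.09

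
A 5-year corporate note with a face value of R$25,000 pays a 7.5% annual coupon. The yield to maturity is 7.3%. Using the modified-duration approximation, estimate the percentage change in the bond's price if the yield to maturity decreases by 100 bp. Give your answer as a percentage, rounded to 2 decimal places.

Periodic yield y = 0.073. Modified duration first:
  t   CF        PV=CF/(1+0.073)^t    t·PV
  1     1,875.00     1,747.4371     1,747.4371
  2     1,875.00     1,628.5527     3,257.1055
  3     1,875.00     1,517.7565     4,553.2695
  4     1,875.00     1,414.4982     5,657.9926
  5    26,875.00    18,895.1291    94,475.6454
  Σ                 25,203.3736   109,691.4501
P = 25,203.3736; D_Mac = 4.35225 yrs; D_mod = 4.35225/(1+0.073) = 4.05615 yrs.
ΔP/P ≈ -D_mod · Δy = -4.05615 × (-0.01) = +0.040562 = +4.0562%.

+4.06%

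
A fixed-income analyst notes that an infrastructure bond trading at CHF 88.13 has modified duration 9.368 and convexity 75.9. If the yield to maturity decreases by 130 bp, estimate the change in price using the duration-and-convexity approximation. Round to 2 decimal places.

+CHF 11.30

Duration effect: -D_mod·Δy = -9.368 × (-0.013) = +0.121784
Convexity effect: ½·C·(Δy)² = 0.5 × 75.9 × (-0.013)² = +0.00641355
ΔP/P ≈ +0.121784 + 0.00641355 = +0.12819755
ΔP ≈ 88.13 × (+0.12819755) = +11.2980500815.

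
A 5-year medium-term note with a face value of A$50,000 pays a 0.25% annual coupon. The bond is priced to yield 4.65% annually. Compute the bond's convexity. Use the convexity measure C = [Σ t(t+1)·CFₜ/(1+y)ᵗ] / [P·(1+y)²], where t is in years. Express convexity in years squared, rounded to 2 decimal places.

With y = 0.0465:
  t   CF        PV=CF/(1+0.0465)^t    t·PV        t(t+1)·PV
  1       125.00       119.4458       119.4458         238.8915
  2       125.00       114.1383       228.2767         684.8300
  3       125.00       109.0667       327.2002       1,308.8008
  4       125.00       104.2205       416.8819       2,084.4097
  5    50,125.00    39,935.4169   199,677.0844   1,198,062.5062
  Σ                 40,382.2882   200,768.8890   1,202,379.4383
P = 40,382.2882.
Convexity = Σ t(t+1)·PV / [P·(1+y)²] = 1,202,379.4383 / (40,382.2882 × 1.095162) = 27.18768.

27.19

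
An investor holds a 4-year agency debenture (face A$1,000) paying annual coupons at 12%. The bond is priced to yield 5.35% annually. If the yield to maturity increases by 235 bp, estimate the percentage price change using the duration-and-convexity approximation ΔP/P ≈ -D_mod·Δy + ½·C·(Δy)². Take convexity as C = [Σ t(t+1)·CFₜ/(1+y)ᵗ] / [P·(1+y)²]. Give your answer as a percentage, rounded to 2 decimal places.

-7.32%

With y = 0.0535:
  t   CF        PV=CF/(1+0.0535)^t    t·PV        t(t+1)·PV
  1       120.00       113.9060       113.9060         227.8121
  2       120.00       108.1215       216.2431         648.7292
  3       120.00       102.6308       307.8923       1,231.5694
  4     1,120.00       909.2428     3,636.9711      18,184.8557
  Σ                  1,233.9011     4,275.0126      20,292.9662
P = 1,233.9011; D_Mac = 3.46463 yrs; D_mod = 3.28869 yrs; C = 14.81822.
Duration effect: -3.28869 × (+0.0235) = -0.077284
Convexity effect: 0.5 × 14.81822 × (0.0235)² = +0.0040917
ΔP/P ≈ -0.077284 + 0.0040917 = -0.073192 = -7.3192%.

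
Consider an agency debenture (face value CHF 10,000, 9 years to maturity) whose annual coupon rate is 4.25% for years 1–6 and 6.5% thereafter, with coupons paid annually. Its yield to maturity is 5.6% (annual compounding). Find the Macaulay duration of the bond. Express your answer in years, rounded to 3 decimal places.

Periodic yield y = 0.056. Discount each cash flow and weight by its year:
  t   CF        PV=CF/(1+0.056)^t    t·PV
  1       425.00       402.4621       402.4621
  2       425.00       381.1194       762.2389
  3       425.00       360.9086     1,082.7257
  4       425.00       341.7695     1,367.0779
  5       425.00       323.6453     1,618.2266
  6       425.00       306.4823     1,838.8939
  7       650.00       443.8804     3,107.1625
  8       650.00       420.3412     3,362.7300
  9    10,650.00     6,521.9031    58,697.1282
  Σ                  9,502.5120    72,238.6457
Price P = Σ PV = 9,502.5120.
Macaulay duration = Σ(t·PV) / P = 72,238.6457 / 9,502.5120 = 7.60206 years.

7.602 years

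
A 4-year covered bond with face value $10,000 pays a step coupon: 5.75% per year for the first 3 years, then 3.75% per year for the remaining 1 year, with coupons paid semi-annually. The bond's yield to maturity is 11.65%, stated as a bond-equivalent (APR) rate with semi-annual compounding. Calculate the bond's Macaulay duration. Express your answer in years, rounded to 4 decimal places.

3.5790 years

Periodic yield y = 0.05825. Discount each cash flow and weight by its period:
  t   CF        PV=CF/(1+0.05825)^t    t·PV
  1       287.50       271.6749       271.6749
  2       287.50       256.7209       513.4419
  3       287.50       242.5901       727.7702
  4       287.50       229.2370       916.9481
  5       287.50       216.6190     1,083.0948
  6       287.50       204.6954     1,228.1727
  7       187.50       126.1489       883.0420
  8    10,187.50     6,476.8137    51,814.5095
  Σ                  8,024.4999    57,438.6541
Price P = Σ PV = 8,024.4999.
Macaulay duration = Σ(t·PV) / P = 57,438.6541 / 8,024.4999 = 7.15791 half-year periods.
In years: 7.15791 / 2 = 3.57896 years.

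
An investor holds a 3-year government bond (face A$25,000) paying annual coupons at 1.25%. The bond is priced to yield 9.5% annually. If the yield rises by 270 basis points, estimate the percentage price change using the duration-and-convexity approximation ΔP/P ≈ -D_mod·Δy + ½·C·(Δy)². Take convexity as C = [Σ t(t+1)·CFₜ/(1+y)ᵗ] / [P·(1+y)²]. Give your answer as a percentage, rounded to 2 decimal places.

-6.94%

With y = 0.095:
  t   CF        PV=CF/(1+0.095)^t    t·PV        t(t+1)·PV
  1       312.50       285.3881       285.3881         570.7763
  2       312.50       260.6284       521.2569       1,563.7706
  3    25,312.50    19,279.3631    57,838.0893     231,352.3574
  Σ                 19,825.3797    58,644.7343     233,486.9042
P = 19,825.3797; D_Mac = 2.95806 yrs; D_mod = 2.70143 yrs; C = 9.82229.
Duration effect: -2.70143 × (+0.027) = -0.072939
Convexity effect: 0.5 × 9.82229 × (0.027)² = +0.0035802
ΔP/P ≈ -0.072939 + 0.0035802 = -0.069358 = -6.9358%.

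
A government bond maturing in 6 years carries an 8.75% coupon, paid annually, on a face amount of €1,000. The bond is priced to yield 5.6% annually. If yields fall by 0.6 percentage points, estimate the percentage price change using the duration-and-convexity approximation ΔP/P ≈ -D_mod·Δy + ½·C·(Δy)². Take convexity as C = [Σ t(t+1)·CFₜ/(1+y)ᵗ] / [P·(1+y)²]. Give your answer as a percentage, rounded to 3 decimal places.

+2.893%

With y = 0.056:
  t   CF        PV=CF/(1+0.056)^t    t·PV        t(t+1)·PV
  1        87.50        82.8598        82.8598         165.7197
  2        87.50        78.4658       156.9315         470.7946
  3        87.50        74.3047       222.9141         891.6564
  4        87.50        70.3643       281.4572       1,407.2860
  5        87.50        66.6329       333.1643       1,998.9858
  6     1,087.50       784.2342     4,705.4050      32,937.8348
  Σ                  1,156.8616     5,782.7320      37,872.2774
P = 1,156.8616; D_Mac = 4.99864 yrs; D_mod = 4.73356 yrs; C = 29.35703.
Duration effect: -4.73356 × (-0.006) = +0.028401
Convexity effect: 0.5 × 29.35703 × (-0.006)² = +0.0005284
ΔP/P ≈ +0.028401 + 0.0005284 = +0.028930 = +2.8930%.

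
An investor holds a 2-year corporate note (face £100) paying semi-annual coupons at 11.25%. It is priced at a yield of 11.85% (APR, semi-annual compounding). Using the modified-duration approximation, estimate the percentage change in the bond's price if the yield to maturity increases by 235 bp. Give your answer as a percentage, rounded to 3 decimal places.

Periodic yield y = 0.05925. Modified duration first:
  t   CF        PV=CF/(1+0.05925)^t    t·PV
  1        5.625         5.3104         5.3104
  2        5.625         5.0133        10.0266
  3        5.625         4.7329        14.1987
  4      105.625        83.9021       335.6084
  Σ                     98.9587       365.1441
P = 98.9587; D_Mac = 3.68986 half-year periods = 1.84493 yrs; D_mod = 1.84493/(1+0.05925) = 1.74173 yrs.
ΔP/P ≈ -D_mod · Δy = -1.74173 × (+0.0235) = -0.040931 = -4.0931%.

-4.093%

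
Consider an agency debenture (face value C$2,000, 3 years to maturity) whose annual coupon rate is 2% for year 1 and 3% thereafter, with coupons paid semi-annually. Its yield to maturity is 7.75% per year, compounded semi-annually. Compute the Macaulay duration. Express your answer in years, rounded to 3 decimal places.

2.906 years

Periodic yield y = 0.03875. Discount each cash flow and weight by its period:
  t   CF        PV=CF/(1+0.03875)^t    t·PV
  1        20.00        19.2539        19.2539
  2        20.00        18.5357        37.0713
  3        30.00        26.7663        80.2989
  4        30.00        25.7678       103.0711
  5        30.00        24.8065       124.0327
  6     2,030.00     1,615.9571     9,695.7424
  Σ                  1,731.0872    10,059.4703
Price P = Σ PV = 1,731.0872.
Macaulay duration = Σ(t·PV) / P = 10,059.4703 / 1,731.0872 = 5.81107 half-year periods.
In years: 5.81107 / 2 = 2.90554 years.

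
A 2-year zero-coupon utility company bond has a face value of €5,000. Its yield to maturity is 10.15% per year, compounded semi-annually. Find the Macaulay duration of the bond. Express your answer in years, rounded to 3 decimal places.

A zero-coupon bond has a single cash flow at maturity, so its Macaulay duration equals its maturity: 2 years.
(Equivalently: 4 semi-annual periods ÷ 2 = 2 years.)

2.000 years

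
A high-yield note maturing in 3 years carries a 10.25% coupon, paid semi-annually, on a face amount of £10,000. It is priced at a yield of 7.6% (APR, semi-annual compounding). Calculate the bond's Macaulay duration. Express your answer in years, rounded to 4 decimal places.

2.6703 years

Periodic yield y = 0.038. Discount each cash flow and weight by its period:
  t   CF        PV=CF/(1+0.038)^t    t·PV
  1       512.50       493.7380       493.7380
  2       512.50       475.6628       951.3255
  3       512.50       458.2493     1,374.7479
  4       512.50       441.4733     1,765.8933
  5       512.50       425.3115     2,126.5574
  6    10,512.50     8,404.6936    50,428.1619
  Σ                 10,699.1285    57,140.4239
Price P = Σ PV = 10,699.1285.
Macaulay duration = Σ(t·PV) / P = 57,140.4239 / 10,699.1285 = 5.34066 half-year periods.
In years: 5.34066 / 2 = 2.67033 years.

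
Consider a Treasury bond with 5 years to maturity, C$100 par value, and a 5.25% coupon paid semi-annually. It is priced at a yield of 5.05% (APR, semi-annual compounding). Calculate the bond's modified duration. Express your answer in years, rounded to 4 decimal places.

4.3549 years

Periodic yield y = 0.02525. First find Macaulay duration:
  t   CF        PV=CF/(1+0.02525)^t    t·PV
  1        2.625         2.5604         2.5604
  2        2.625         2.4973         4.9946
  3        2.625         2.4358         7.3074
  4        2.625         2.3758         9.5032
  5        2.625         2.3173        11.5865
  6        2.625         2.2602        13.5613
  7        2.625         2.2046        15.4319
  8        2.625         2.1503        17.2021
  9        2.625         2.0973        18.8757
  10     102.625        79.9752       799.7521
  Σ                    100.8741       900.7751
P = 100.8741; Macaulay duration = 900.7751 / 100.8741 = 8.92970 half-year periods = 4.46485 years.
Modified duration = D_Mac / (1 + y) = 4.46485 / 1.02525 = 4.35489 years.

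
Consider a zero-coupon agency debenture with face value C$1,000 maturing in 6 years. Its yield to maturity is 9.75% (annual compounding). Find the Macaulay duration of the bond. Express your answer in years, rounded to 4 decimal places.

6.0000 years

A zero-coupon bond has a single cash flow at maturity, so its Macaulay duration equals its maturity: 6 years.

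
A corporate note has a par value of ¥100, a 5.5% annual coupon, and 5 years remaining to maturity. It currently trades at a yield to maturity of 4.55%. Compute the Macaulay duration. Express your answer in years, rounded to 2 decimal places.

4.52 years

Periodic yield y = 0.0455. Discount each cash flow and weight by its year:
  t   CF        PV=CF/(1+0.0455)^t    t·PV
  1         5.50         5.2606         5.2606
  2         5.50         5.0317        10.0634
  3         5.50         4.8127        14.4382
  4         5.50         4.6033        18.4131
  5       105.50        84.4563       422.2817
  Σ                    104.1647       470.4570
Price P = Σ PV = 104.1647.
Macaulay duration = Σ(t·PV) / P = 470.4570 / 104.1647 = 4.51647 years.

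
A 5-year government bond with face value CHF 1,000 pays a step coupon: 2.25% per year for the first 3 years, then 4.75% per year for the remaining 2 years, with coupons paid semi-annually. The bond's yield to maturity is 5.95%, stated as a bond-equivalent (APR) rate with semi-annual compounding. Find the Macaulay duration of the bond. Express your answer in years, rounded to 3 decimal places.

Periodic yield y = 0.02975. Discount each cash flow and weight by its period:
  t   CF        PV=CF/(1+0.02975)^t    t·PV
  1        11.25        10.9250        10.9250
  2        11.25        10.6094        21.2187
  3        11.25        10.3028        30.9085
  4        11.25        10.0052        40.0208
  5        11.25         9.7161        48.5807
  6        11.25         9.4354        56.6126
  7        23.75        19.3438       135.4064
  8        23.75        18.7849       150.2793
  9        23.75        18.2422       164.1799
  10    1,023.75       763.6176     7,636.1756
  Σ                    880.9824     8,294.3074
Price P = Σ PV = 880.9824.
Macaulay duration = Σ(t·PV) / P = 8,294.3074 / 880.9824 = 9.41484 half-year periods.
In years: 9.41484 / 2 = 4.70742 years.

4.707 years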